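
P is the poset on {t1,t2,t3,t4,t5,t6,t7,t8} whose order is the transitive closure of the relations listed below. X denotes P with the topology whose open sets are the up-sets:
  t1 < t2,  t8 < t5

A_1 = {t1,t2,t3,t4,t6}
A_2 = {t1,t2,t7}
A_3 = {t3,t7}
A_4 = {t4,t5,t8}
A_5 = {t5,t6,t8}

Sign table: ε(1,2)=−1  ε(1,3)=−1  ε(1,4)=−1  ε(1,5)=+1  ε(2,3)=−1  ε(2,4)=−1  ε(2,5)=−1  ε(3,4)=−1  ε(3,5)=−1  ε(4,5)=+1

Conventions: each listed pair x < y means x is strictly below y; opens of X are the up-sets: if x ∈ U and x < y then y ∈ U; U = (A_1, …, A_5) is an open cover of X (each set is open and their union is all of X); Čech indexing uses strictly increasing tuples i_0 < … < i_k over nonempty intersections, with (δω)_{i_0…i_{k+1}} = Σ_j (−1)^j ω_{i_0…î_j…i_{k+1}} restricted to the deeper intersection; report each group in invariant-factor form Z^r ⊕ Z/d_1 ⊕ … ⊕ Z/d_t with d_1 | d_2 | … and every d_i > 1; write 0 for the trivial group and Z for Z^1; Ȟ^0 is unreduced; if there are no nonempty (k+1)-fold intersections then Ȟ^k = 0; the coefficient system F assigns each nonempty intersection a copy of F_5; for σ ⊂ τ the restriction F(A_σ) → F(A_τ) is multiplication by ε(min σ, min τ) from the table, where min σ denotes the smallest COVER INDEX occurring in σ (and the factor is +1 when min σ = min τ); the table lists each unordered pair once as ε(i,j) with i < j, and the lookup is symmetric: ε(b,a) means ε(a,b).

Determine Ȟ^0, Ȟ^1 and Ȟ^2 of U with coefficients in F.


Ȟ^0 ≅ 0,  Ȟ^1 ≅ Z/5,  Ȟ^2 ≅ 0

nerve simplices:
  A12={t1,t2} A13={t3} A14={t4} A15={t6} A23={t7} A45={t5,t8}
C dims 5,6; δ0: rk_F5 5
degree 0: 5−5−0 = 0 → Ȟ^0 ≅ 0
degree 1: 6−0−5 = 1 → Ȟ^1 ≅ Z/5
degree 2: 0−0−0 = 0 → Ȟ^2 ≅ 0


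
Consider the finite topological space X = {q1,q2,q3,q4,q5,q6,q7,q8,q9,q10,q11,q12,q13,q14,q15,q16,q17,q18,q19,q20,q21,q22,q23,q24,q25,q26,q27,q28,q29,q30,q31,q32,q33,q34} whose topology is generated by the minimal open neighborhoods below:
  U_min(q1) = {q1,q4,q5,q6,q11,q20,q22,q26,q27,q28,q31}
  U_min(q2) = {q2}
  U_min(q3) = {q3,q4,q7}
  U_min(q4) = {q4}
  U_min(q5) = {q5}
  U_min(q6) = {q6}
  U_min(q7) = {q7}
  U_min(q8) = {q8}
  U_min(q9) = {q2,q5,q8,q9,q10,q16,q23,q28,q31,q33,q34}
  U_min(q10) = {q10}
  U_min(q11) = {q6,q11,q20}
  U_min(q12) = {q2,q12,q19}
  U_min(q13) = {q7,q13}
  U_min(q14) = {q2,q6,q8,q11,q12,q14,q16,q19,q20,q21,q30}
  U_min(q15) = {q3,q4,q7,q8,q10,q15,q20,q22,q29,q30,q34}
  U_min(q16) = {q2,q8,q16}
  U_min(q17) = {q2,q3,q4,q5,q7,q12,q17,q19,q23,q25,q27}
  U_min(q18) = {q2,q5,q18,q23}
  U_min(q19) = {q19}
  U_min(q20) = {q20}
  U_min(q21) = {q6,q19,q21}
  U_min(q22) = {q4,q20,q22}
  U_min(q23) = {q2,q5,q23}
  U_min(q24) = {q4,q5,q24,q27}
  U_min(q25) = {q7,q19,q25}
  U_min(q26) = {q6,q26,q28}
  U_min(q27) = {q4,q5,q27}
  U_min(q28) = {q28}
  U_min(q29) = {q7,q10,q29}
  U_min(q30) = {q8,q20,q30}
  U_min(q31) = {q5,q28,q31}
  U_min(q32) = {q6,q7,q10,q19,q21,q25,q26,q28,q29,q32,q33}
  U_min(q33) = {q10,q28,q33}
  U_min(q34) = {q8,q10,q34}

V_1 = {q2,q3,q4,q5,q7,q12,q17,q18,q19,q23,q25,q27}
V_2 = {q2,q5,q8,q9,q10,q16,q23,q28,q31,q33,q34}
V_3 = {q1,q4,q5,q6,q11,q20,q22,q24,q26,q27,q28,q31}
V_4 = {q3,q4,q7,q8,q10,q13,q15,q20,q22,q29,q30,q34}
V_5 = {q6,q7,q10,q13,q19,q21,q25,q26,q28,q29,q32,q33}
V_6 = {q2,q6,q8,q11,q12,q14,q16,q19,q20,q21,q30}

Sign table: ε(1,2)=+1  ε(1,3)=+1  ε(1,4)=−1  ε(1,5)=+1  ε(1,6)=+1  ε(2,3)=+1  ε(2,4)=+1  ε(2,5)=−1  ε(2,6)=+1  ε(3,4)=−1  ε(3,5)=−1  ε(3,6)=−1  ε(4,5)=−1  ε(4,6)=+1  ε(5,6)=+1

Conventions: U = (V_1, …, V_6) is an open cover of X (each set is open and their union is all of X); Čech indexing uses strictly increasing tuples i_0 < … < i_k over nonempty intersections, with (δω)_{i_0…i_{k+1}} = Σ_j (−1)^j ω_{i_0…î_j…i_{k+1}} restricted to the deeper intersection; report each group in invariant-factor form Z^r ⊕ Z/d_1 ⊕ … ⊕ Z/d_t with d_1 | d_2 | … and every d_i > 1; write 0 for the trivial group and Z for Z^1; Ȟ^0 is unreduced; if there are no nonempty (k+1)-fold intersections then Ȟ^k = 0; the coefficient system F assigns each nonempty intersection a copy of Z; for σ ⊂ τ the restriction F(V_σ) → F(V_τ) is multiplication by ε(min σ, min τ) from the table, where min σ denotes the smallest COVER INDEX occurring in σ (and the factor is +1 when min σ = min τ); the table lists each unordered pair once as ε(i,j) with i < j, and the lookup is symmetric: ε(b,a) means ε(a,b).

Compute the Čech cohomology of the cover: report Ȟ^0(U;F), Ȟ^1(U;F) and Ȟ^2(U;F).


Ȟ^0(U;F) ≅ 0; Ȟ^1(U;F) ≅ Z/2; Ȟ^2(U;F) ≅ Z

nerve of the cover:
  V12={q2,q5,q23} V13={q4,q5,q27} V14={q3,q4,q7} V15={q7,q19,q25} V16={q2,q12,q19} V23={q5,q28,q31} V24={q8,q10,q34} V25={q10,q28,q33} V26={q2,q8,q16} V34={q4,q20,q22} V35={q6,q26,q28} V36={q6,q11,q20} V45={q7,q10,q13,q29} V46={q8,q20,q30} V56={q6,q19,q21}
  V123={q5} V126={q2} V134={q4} V145={q7} V156={q19} V235={q28} V245={q10} V246={q8} V346={q20} V356={q6}
C dims 6,15,10; δ0: rk 6, SNF 1^5·2; δ1: rk 9, SNF 1^9
Ȟ^0 = (6 − 6) − 0 = 0, so Ȟ^0 ≅ 0
Ȟ^1 = (15 − 9) − 6 = 0 plus torsion [2], so Ȟ^1 ≅ Z/2
Ȟ^2 = (10 − 0) − 9 = 1, so Ȟ^2 ≅ Z


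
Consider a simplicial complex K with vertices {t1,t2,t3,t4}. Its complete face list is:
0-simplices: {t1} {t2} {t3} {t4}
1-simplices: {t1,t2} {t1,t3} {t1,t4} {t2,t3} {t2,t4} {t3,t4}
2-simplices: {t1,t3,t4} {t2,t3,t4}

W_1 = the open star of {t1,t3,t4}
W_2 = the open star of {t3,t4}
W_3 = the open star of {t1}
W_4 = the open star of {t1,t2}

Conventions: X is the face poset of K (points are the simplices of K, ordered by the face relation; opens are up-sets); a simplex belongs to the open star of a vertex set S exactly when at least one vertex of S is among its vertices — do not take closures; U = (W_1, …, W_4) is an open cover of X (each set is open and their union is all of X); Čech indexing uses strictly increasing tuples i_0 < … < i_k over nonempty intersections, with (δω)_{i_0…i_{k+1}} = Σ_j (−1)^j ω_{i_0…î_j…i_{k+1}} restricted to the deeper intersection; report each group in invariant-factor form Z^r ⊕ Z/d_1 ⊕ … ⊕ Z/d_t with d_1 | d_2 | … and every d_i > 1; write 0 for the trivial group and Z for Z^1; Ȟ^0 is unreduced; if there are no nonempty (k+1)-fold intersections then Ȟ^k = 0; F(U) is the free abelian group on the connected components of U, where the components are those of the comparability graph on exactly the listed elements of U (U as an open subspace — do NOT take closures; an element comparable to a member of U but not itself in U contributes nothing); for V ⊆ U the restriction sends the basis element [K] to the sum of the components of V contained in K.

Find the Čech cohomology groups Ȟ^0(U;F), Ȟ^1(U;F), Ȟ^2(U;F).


nonempty intersections:
  W1={{t1},{t3},{t4},{t1,t2},{t1,t3},{t1,t4},{t2,t3},{t2,t4},{t3,t4},{t1,t3,t4},{t2,t3,t4}} W2={{t3},{t4},{t1,t3},{t1,t4},{t2,t3},{t2,t4},{t3,t4},{t1,t3,t4},{t2,t3,t4}} W3={{t1},{t1,t2},{t1,t3},{t1,t4},{t1,t3,t4}} W4={{t1},{t2},{t1,t2},{t1,t3},{t1,t4},{t2,t3},{t2,t4},{t1,t3,t4},{t2,t3,t4}}
  W12={{t3},{t4},{t1,t3},{t1,t4},{t2,t3},{t2,t4},{t3,t4},{t1,t3,t4},{t2,t3,t4}} W13={{t1},{t1,t2},{t1,t3},{t1,t4},{t1,t3,t4}} W14={{t1},{t1,t2},{t1,t3},{t1,t4},{t2,t3},{t2,t4},{t1,t3,t4},{t2,t3,t4}} W23={{t1,t3},{t1,t4},{t1,t3,t4}} W24={{t1,t3},{t1,t4},{t2,t3},{t2,t4},{t1,t3,t4},{t2,t3,t4}} W34={{t1},{t1,t2},{t1,t3},{t1,t4},{t1,t3,t4}}
  W123={{t1,t3},{t1,t4},{t1,t3,t4}} W124={{t1,t3},{t1,t4},{t2,t3},{t2,t4},{t1,t3,t4},{t2,t3,t4}} W134={{t1},{t1,t2},{t1,t3},{t1,t4},{t1,t3,t4}} W234={{t1,t3},{t1,t4},{t1,t3,t4}}
  W1234={{t1,t3},{t1,t4},{t1,t3,t4}}
components per intersection:
  W1: {{t1},{t3},{t4},{t1,t2},{t1,t3},{t1,t4},{t2,t3},{t2,t4},{t3,t4},{t1,t3,t4},{t2,t3,t4}}
  W2: {{t3},{t4},{t1,t3},{t1,t4},{t2,t3},{t2,t4},{t3,t4},{t1,t3,t4},{t2,t3,t4}}
  W3: {{t1},{t1,t2},{t1,t3},{t1,t4},{t1,t3,t4}}
  W4: {{t1},{t2},{t1,t2},{t1,t3},{t1,t4},{t2,t3},{t2,t4},{t1,t3,t4},{t2,t3,t4}}
  W12: {{t3},{t4},{t1,t3},{t1,t4},{t2,t3},{t2,t4},{t3,t4},{t1,t3,t4},{t2,t3,t4}}
  W13: {{t1},{t1,t2},{t1,t3},{t1,t4},{t1,t3,t4}}
  W14: {{t1},{t1,t2},{t1,t3},{t1,t4},{t1,t3,t4}} {{t2,t3},{t2,t4},{t2,t3,t4}}
  W23: {{t1,t3},{t1,t4},{t1,t3,t4}}
  W24: {{t1,t3},{t1,t4},{t1,t3,t4}} {{t2,t3},{t2,t4},{t2,t3,t4}}
  W34: {{t1},{t1,t2},{t1,t3},{t1,t4},{t1,t3,t4}}
  W123: {{t1,t3},{t1,t4},{t1,t3,t4}}
  W124: {{t1,t3},{t1,t4},{t1,t3,t4}} {{t2,t3},{t2,t4},{t2,t3,t4}}
  W134: {{t1},{t1,t2},{t1,t3},{t1,t4},{t1,t3,t4}}
  W234: {{t1,t3},{t1,t4},{t1,t3,t4}}
  W1234: {{t1,t3},{t1,t4},{t1,t3,t4}}
C dims 4,8,5,1; δ0: rk 3, SNF 1^3; δ1: rk 4, SNF 1^4; δ2: rk 1, SNF 1^1
Ȟ^0: (4−3)−0=1 ⇒ Z
Ȟ^1: (8−4)−3=1 ⇒ Z
Ȟ^2: (5−1)−4=0 ⇒ 0

Ȟ^0 ≅ Z; Ȟ^1 ≅ Z; Ȟ^2 ≅ 0


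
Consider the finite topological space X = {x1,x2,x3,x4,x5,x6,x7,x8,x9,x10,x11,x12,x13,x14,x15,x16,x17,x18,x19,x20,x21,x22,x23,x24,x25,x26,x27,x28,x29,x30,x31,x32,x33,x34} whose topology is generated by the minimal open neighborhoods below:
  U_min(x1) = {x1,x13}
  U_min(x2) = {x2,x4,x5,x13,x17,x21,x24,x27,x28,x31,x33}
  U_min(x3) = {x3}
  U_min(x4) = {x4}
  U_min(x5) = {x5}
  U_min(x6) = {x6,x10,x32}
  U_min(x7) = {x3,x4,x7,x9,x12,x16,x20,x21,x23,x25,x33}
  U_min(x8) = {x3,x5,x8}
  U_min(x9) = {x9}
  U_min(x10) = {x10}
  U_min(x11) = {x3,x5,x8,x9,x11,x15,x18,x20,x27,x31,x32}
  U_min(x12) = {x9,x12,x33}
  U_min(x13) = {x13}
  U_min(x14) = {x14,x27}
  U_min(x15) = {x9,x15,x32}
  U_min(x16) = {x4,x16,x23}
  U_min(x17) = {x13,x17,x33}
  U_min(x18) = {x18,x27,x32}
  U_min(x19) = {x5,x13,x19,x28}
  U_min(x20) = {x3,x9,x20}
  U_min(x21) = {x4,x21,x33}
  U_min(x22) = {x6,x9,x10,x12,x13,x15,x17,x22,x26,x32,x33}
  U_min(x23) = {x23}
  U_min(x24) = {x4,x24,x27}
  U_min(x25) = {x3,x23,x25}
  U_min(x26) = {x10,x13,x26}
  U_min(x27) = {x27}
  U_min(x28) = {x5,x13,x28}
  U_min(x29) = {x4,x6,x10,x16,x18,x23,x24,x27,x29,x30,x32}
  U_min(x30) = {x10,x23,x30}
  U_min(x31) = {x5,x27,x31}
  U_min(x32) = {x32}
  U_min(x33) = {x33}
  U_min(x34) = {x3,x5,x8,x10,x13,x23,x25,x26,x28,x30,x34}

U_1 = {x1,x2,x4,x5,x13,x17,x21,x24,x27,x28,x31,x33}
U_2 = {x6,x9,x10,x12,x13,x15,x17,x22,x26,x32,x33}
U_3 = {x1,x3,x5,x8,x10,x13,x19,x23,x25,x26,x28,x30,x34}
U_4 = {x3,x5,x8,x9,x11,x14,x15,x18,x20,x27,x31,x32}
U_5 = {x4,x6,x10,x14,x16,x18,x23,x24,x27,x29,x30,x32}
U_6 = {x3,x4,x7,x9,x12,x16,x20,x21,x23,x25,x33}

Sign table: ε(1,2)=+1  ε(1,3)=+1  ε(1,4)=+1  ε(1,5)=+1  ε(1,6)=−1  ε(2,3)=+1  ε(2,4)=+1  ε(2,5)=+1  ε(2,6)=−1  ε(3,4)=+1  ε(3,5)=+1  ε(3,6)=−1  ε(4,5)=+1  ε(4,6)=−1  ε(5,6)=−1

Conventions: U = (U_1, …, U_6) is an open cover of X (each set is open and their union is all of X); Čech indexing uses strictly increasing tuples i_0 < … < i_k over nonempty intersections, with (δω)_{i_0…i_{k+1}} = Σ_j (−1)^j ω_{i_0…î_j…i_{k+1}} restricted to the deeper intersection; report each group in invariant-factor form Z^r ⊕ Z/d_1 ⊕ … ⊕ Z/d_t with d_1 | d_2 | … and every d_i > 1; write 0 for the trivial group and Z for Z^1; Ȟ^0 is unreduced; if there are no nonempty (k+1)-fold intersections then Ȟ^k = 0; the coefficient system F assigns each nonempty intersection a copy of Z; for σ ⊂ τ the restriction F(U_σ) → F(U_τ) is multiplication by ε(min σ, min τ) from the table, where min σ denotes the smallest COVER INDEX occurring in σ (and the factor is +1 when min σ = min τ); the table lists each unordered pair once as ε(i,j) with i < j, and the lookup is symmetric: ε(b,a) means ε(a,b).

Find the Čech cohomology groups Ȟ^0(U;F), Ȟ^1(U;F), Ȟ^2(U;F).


nonempty intersections:
  U12={x13,x17,x33} U13={x1,x5,x13,x28} U14={x5,x27,x31} U15={x4,x24,x27} U16={x4,x21,x33} U23={x10,x13,x26} U24={x9,x15,x32} U25={x6,x10,x32} U26={x9,x12,x33} U34={x3,x5,x8} U35={x10,x23,x30} U36={x3,x23,x25} U45={x14,x18,x27,x32} U46={x3,x9,x20} U56={x4,x16,x23}
  U123={x13} U126={x33} U134={x5} U145={x27} U156={x4} U235={x10} U245={x32} U246={x9} U346={x3} U356={x23}
C dims 6,15,10; δ0: rk 5, SNF 1^5; δ1: rk 10, SNF 1^9·2
Ȟ^0: (6−5)−0=1 ⇒ Z
Ȟ^1: (15−10)−5=0 ⇒ 0
Ȟ^2: (10−0)−10=0 plus torsion [2] ⇒ Z/2

Ȟ^0(U;F) ≅ Z, Ȟ^1(U;F) ≅ 0, Ȟ^2(U;F) ≅ Z/2


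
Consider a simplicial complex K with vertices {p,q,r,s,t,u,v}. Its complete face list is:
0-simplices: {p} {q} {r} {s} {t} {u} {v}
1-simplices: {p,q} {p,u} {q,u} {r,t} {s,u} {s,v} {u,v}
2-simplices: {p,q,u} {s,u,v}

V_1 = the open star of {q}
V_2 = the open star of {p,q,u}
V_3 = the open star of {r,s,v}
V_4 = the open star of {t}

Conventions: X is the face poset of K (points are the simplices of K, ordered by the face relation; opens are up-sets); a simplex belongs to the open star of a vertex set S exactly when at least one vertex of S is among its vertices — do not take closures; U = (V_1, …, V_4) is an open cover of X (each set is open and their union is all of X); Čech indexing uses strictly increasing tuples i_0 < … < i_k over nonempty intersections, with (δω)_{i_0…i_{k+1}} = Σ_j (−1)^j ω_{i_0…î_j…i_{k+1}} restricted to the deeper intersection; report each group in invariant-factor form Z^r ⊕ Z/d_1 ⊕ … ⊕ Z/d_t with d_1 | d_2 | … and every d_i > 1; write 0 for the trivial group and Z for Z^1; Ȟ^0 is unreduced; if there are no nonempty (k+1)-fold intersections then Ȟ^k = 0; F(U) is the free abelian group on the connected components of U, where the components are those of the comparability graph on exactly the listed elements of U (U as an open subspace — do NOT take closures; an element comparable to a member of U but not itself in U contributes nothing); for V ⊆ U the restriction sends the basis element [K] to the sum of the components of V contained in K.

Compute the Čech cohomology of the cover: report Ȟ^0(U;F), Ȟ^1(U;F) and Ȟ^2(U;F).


intersection data:
  V1={{q},{p,q},{q,u},{p,q,u}} V2={{p},{q},{u},{p,q},{p,u},{q,u},{s,u},{u,v},{p,q,u},{s,u,v}} V3={{r},{s},{v},{r,t},{s,u},{s,v},{u,v},{s,u,v}} V4={{t},{r,t}}
  V12={{q},{p,q},{q,u},{p,q,u}} V23={{s,u},{u,v},{s,u,v}} V34={{r,t}}
components per intersection:
  V1: {{q},{p,q},{q,u},{p,q,u}}
  V2: {{p},{q},{u},{p,q},{p,u},{q,u},{s,u},{u,v},{p,q,u},{s,u,v}}
  V3: {{r},{r,t}} {{s},{v},{s,u},{s,v},{u,v},{s,u,v}}
  V4: {{t},{r,t}}
  V12: {{q},{p,q},{q,u},{p,q,u}}
  V23: {{s,u},{u,v},{s,u,v}}
  V34: {{r,t}}
C dims 5,3; δ0: rk 3, SNF 1^3
Ȟ^0 = (5 − 3) − 0 = 2, so Ȟ^0 ≅ Z^2
Ȟ^1 = (3 − 0) − 3 = 0, so Ȟ^1 ≅ 0
Ȟ^2 = (0 − 0) − 0 = 0, so Ȟ^2 ≅ 0

Ȟ^0(U;F) ≅ Z^2, Ȟ^1(U;F) ≅ 0, Ȟ^2(U;F) ≅ 0


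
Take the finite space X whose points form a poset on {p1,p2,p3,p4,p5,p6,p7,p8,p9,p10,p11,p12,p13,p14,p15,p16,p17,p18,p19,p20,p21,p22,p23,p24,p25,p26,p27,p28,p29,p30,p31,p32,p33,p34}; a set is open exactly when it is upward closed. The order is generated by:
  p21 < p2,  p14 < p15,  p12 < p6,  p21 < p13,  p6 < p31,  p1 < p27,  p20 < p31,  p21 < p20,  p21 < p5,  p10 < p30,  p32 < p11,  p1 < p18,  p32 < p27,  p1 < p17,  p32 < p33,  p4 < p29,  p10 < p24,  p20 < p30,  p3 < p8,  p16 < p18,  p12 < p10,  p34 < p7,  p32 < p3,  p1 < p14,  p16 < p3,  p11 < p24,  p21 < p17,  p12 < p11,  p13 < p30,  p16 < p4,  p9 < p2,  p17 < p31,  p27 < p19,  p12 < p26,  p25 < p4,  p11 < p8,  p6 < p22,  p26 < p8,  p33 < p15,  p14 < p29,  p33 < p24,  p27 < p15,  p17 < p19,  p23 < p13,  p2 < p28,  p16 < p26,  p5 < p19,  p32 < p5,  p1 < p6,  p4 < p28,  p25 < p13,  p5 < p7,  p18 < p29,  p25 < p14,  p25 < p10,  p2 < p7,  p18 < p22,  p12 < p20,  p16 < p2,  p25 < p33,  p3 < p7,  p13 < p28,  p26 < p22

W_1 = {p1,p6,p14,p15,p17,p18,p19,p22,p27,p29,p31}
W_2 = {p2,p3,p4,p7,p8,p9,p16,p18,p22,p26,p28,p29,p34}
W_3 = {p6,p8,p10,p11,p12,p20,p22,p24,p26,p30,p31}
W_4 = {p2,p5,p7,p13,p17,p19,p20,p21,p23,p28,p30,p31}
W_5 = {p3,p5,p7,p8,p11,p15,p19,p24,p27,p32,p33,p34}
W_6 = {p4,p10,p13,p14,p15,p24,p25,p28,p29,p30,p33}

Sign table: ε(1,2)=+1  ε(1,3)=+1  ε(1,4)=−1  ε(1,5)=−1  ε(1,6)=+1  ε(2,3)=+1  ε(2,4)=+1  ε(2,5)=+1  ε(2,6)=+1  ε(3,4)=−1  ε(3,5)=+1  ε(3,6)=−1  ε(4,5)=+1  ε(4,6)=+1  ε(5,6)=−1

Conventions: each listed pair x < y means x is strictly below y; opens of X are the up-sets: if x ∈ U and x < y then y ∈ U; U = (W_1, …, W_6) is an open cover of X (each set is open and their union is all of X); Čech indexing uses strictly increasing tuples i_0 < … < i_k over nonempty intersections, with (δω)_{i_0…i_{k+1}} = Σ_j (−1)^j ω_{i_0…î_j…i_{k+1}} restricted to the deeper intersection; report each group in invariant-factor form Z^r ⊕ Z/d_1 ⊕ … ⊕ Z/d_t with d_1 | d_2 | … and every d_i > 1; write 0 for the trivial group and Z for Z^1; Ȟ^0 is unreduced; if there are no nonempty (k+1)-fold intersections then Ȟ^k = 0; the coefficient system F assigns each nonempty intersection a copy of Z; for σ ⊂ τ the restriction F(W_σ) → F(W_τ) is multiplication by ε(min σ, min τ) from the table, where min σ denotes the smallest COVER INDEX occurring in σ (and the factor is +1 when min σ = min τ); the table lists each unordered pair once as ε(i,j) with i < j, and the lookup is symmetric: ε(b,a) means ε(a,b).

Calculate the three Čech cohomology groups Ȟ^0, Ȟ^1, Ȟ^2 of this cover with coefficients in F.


Ȟ^0 = 0, Ȟ^1 = Z/2, Ȟ^2 = Z

nonempty overlaps:
  W12={p18,p22,p29} W13={p6,p22,p31} W14={p17,p19,p31} W15={p15,p19,p27} W16={p14,p15,p29} W23={p8,p22,p26} W24={p2,p7,p28} W25={p3,p7,p8,p34} W26={p4,p28,p29} W34={p20,p30,p31} W35={p8,p11,p24} W36={p10,p24,p30} W45={p5,p7,p19} W46={p13,p28,p30} W56={p15,p24,p33}
  W123={p22} W126={p29} W134={p31} W145={p19} W156={p15} W235={p8} W245={p7} W246={p28} W346={p30} W356={p24}
C dims 6,15,10; δ0: rk 6, SNF 1^5·2; δ1: rk 9, SNF 1^9
degree 0: 6−6−0 = 0 → Ȟ^0 ≅ 0
degree 1: 15−9−6 = 0 plus torsion [2] → Ȟ^1 ≅ Z/2
degree 2: 10−0−9 = 1 → Ȟ^2 ≅ Z


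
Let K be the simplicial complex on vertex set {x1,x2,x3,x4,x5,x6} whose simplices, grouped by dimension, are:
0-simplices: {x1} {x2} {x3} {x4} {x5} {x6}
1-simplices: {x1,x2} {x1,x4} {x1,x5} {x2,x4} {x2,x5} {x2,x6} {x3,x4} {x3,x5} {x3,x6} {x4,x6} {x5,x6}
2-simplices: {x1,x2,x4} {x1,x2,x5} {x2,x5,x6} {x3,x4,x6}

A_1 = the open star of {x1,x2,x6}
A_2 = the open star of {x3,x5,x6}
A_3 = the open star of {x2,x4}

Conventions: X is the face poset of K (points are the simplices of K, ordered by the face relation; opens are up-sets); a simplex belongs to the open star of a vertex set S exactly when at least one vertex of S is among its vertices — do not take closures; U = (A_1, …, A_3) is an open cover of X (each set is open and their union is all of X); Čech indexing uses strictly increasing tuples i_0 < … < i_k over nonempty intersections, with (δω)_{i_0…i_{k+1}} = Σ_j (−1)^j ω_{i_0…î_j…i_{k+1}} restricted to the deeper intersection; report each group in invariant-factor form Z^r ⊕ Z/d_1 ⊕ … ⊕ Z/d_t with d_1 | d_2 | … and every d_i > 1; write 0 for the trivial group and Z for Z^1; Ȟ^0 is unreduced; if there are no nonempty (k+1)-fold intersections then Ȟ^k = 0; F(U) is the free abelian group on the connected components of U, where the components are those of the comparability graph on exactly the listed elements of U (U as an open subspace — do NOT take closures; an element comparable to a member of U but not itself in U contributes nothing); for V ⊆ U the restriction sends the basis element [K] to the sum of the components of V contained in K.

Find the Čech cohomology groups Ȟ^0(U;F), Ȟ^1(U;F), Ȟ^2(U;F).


Ȟ^0(U;F) ≅ Z,  Ȟ^1(U;F) ≅ Z,  Ȟ^2(U;F) ≅ 0

nerve of the cover:
  A1={{x1},{x2},{x6},{x1,x2},{x1,x4},{x1,x5},{x2,x4},{x2,x5},{x2,x6},{x3,x6},{x4,x6},{x5,x6},{x1,x2,x4},{x1,x2,x5},{x2,x5,x6},{x3,x4,x6}} A2={{x3},{x5},{x6},{x1,x5},{x2,x5},{x2,x6},{x3,x4},{x3,x5},{x3,x6},{x4,x6},{x5,x6},{x1,x2,x5},{x2,x5,x6},{x3,x4,x6}} A3={{x2},{x4},{x1,x2},{x1,x4},{x2,x4},{x2,x5},{x2,x6},{x3,x4},{x4,x6},{x1,x2,x4},{x1,x2,x5},{x2,x5,x6},{x3,x4,x6}}
  A12={{x6},{x1,x5},{x2,x5},{x2,x6},{x3,x6},{x4,x6},{x5,x6},{x1,x2,x5},{x2,x5,x6},{x3,x4,x6}} A13={{x2},{x1,x2},{x1,x4},{x2,x4},{x2,x5},{x2,x6},{x4,x6},{x1,x2,x4},{x1,x2,x5},{x2,x5,x6},{x3,x4,x6}} A23={{x2,x5},{x2,x6},{x3,x4},{x4,x6},{x1,x2,x5},{x2,x5,x6},{x3,x4,x6}}
  A123={{x2,x5},{x2,x6},{x4,x6},{x1,x2,x5},{x2,x5,x6},{x3,x4,x6}}
components per intersection:
  A1: {{x1},{x2},{x6},{x1,x2},{x1,x4},{x1,x5},{x2,x4},{x2,x5},{x2,x6},{x3,x6},{x4,x6},{x5,x6},{x1,x2,x4},{x1,x2,x5},{x2,x5,x6},{x3,x4,x6}}
  A2: {{x3},{x5},{x6},{x1,x5},{x2,x5},{x2,x6},{x3,x4},{x3,x5},{x3,x6},{x4,x6},{x5,x6},{x1,x2,x5},{x2,x5,x6},{x3,x4,x6}}
  A3: {{x2},{x4},{x1,x2},{x1,x4},{x2,x4},{x2,x5},{x2,x6},{x3,x4},{x4,x6},{x1,x2,x4},{x1,x2,x5},{x2,x5,x6},{x3,x4,x6}}
  A12: {{x6},{x1,x5},{x2,x5},{x2,x6},{x3,x6},{x4,x6},{x5,x6},{x1,x2,x5},{x2,x5,x6},{x3,x4,x6}}
  A13: {{x2},{x1,x2},{x1,x4},{x2,x4},{x2,x5},{x2,x6},{x1,x2,x4},{x1,x2,x5},{x2,x5,x6}} {{x4,x6},{x3,x4,x6}}
  A23: {{x2,x5},{x2,x6},{x1,x2,x5},{x2,x5,x6}} {{x3,x4},{x4,x6},{x3,x4,x6}}
  A123: {{x2,x5},{x2,x6},{x1,x2,x5},{x2,x5,x6}} {{x4,x6},{x3,x4,x6}}
C dims 3,5,2; δ0: rk 2, SNF 1^2; δ1: rk 2, SNF 1^2
Ȟ^0 = (3 − 2) − 0 = 1, so Ȟ^0 ≅ Z
Ȟ^1 = (5 − 2) − 2 = 1, so Ȟ^1 ≅ Z
Ȟ^2 = (2 − 0) − 2 = 0, so Ȟ^2 ≅ 0


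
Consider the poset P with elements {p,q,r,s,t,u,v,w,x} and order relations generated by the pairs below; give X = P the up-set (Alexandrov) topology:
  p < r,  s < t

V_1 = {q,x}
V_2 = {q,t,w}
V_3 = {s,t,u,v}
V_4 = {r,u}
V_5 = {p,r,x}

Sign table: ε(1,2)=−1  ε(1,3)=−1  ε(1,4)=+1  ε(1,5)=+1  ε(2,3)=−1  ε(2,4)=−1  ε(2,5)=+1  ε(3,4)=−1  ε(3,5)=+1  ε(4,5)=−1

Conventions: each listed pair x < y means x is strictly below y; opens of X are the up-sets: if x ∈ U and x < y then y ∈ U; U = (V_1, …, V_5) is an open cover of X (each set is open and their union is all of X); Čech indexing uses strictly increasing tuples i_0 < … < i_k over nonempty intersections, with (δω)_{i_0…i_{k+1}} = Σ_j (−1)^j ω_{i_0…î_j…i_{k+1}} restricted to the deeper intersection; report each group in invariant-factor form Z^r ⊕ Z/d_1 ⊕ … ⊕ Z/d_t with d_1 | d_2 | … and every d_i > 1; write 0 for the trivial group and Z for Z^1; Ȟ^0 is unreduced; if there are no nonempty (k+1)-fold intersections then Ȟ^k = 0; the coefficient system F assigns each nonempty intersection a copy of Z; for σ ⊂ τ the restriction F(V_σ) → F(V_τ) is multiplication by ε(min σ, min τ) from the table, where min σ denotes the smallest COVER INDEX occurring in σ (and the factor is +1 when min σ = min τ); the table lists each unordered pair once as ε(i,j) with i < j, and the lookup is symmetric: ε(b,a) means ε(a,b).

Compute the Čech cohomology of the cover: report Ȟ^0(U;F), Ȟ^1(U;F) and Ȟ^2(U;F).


nerve of the cover:
  V12={q} V15={x} V23={t} V34={u} V45={r}
C dims 5,5; δ0: rk 4, SNF 1^4
Ȟ^0 = (5 − 4) − 0 = 1, so Ȟ^0 ≅ Z
Ȟ^1 = (5 − 0) − 4 = 1, so Ȟ^1 ≅ Z
Ȟ^2 = (0 − 0) − 0 = 0, so Ȟ^2 ≅ 0

Ȟ^0 = Z, Ȟ^1 = Z, Ȟ^2 = 0


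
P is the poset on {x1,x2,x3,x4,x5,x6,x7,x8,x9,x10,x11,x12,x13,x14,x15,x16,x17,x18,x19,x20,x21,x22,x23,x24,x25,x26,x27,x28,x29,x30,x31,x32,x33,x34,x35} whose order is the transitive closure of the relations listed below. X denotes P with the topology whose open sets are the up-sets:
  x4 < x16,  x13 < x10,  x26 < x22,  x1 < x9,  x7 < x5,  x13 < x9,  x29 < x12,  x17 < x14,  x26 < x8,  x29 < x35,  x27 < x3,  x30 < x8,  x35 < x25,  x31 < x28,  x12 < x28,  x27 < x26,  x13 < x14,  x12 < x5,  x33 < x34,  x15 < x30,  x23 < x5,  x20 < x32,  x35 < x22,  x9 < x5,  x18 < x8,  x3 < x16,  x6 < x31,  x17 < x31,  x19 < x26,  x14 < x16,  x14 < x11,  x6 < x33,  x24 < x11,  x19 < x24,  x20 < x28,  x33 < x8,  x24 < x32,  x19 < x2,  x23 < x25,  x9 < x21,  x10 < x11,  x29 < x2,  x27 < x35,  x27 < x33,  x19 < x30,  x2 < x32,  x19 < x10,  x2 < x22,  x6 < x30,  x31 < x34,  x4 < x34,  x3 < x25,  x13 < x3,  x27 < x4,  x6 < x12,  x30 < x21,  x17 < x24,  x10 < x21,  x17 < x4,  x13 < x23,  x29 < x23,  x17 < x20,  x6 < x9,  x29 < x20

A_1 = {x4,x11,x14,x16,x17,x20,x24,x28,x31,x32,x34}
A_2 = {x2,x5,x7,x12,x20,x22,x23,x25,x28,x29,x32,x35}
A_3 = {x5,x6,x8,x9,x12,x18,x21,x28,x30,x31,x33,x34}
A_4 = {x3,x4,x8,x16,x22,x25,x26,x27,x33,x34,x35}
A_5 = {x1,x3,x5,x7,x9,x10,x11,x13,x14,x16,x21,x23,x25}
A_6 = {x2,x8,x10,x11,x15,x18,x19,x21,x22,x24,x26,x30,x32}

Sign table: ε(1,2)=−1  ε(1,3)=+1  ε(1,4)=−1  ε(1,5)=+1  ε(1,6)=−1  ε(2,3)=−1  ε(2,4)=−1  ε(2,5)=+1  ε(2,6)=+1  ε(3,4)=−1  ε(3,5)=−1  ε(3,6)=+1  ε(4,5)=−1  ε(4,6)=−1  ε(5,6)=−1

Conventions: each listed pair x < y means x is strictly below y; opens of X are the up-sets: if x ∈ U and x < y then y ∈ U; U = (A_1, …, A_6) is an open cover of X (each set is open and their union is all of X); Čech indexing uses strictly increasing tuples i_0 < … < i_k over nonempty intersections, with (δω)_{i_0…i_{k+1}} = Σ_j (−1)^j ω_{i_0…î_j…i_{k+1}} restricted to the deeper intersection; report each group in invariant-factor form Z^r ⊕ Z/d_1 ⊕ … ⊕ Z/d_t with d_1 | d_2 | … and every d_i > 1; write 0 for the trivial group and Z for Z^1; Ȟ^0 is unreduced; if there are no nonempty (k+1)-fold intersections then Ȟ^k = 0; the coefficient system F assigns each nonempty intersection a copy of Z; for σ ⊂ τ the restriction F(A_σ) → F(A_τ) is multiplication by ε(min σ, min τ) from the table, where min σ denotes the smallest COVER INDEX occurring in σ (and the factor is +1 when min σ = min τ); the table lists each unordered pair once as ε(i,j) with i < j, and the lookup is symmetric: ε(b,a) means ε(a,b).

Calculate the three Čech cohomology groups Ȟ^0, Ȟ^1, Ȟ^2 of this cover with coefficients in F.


Ȟ^0 = 0, Ȟ^1 = Z/2 and Ȟ^2 = Z

nonempty overlaps:
  A12={x20,x28,x32} A13={x28,x31,x34} A14={x4,x16,x34} A15={x11,x14,x16} A16={x11,x24,x32} A23={x5,x12,x28} A24={x22,x25,x35} A25={x5,x7,x23,x25} A26={x2,x22,x32} A34={x8,x33,x34} A35={x5,x9,x21} A36={x8,x18,x21,x30} A45={x3,x16,x25} A46={x8,x22,x26} A56={x10,x11,x21}
  A123={x28} A126={x32} A134={x34} A145={x16} A156={x11} A235={x5} A245={x25} A246={x22} A346={x8} A356={x21}
C dims 6,15,10; δ0: rk 6, SNF 1^5·2; δ1: rk 9, SNF 1^9
degree 0: 6−6−0 = 0 → Ȟ^0 ≅ 0
degree 1: 15−9−6 = 0 plus torsion [2] → Ȟ^1 ≅ Z/2
degree 2: 10−0−9 = 1 → Ȟ^2 ≅ Z


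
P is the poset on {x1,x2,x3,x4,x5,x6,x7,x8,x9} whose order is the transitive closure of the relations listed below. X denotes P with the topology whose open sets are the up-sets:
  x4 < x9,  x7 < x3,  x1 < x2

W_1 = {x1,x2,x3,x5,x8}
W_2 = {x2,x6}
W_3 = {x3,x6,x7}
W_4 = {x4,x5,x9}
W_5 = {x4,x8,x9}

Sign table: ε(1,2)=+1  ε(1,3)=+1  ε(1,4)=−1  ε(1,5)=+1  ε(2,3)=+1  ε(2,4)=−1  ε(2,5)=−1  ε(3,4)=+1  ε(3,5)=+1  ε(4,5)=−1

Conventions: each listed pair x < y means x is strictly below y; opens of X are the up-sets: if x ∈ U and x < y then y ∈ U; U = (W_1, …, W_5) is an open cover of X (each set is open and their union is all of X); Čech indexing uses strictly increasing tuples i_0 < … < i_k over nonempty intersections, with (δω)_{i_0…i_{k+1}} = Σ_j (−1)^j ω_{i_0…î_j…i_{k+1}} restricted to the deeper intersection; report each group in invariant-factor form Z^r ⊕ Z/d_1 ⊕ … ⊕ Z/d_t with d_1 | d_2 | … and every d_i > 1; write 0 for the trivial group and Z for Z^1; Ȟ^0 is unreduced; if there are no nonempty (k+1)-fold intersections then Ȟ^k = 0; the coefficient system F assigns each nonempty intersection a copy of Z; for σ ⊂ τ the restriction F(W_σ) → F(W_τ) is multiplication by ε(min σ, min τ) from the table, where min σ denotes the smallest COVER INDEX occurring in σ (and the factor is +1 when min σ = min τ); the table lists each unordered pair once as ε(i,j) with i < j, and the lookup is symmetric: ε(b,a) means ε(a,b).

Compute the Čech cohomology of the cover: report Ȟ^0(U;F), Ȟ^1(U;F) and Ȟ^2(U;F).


Ȟ^0 ≅ Z, Ȟ^1 ≅ Z^2, Ȟ^2 ≅ 0

cover nerve:
  W12={x2} W13={x3} W14={x5} W15={x8} W23={x6} W45={x4,x9}
C dims 5,6; δ0: rk 4, SNF 1^4
Ȟ^0: (5−4)−0=1 ⇒ Z
Ȟ^1: (6−0)−4=2 ⇒ Z^2
Ȟ^2: (0−0)−0=0 ⇒ 0


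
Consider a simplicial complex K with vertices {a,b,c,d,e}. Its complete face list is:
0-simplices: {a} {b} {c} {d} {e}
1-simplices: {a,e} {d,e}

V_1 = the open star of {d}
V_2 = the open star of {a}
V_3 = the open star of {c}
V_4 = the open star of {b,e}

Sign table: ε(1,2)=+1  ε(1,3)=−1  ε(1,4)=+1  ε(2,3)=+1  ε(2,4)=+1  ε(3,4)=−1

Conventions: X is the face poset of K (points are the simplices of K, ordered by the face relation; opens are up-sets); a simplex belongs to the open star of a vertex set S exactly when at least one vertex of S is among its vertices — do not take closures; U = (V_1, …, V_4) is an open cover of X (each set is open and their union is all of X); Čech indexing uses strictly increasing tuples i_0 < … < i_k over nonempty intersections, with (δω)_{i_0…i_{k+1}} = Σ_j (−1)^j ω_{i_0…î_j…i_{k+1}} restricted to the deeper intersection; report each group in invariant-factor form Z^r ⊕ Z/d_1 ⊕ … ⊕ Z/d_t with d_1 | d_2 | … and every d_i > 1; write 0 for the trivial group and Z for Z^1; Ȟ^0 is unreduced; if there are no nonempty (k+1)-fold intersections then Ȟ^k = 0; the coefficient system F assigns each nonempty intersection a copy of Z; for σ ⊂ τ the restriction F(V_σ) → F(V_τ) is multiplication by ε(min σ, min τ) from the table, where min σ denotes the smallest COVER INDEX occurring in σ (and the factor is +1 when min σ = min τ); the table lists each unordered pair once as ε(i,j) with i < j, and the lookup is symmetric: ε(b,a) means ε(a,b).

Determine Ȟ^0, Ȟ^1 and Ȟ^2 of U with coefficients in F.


Ȟ^0 ≅ Z^2, Ȟ^1 ≅ 0 and Ȟ^2 ≅ 0

cover nerve:
  V1={{d},{d,e}} V2={{a},{a,e}} V3={{c}} V4={{b},{e},{a,e},{d,e}}
  V14={{d,e}} V24={{a,e}}
C dims 4,2; δ0: rk 2, SNF 1^2
Ȟ^0: (4−2)−0=2 ⇒ Z^2
Ȟ^1: (2−0)−2=0 ⇒ 0
Ȟ^2: (0−0)−0=0 ⇒ 0


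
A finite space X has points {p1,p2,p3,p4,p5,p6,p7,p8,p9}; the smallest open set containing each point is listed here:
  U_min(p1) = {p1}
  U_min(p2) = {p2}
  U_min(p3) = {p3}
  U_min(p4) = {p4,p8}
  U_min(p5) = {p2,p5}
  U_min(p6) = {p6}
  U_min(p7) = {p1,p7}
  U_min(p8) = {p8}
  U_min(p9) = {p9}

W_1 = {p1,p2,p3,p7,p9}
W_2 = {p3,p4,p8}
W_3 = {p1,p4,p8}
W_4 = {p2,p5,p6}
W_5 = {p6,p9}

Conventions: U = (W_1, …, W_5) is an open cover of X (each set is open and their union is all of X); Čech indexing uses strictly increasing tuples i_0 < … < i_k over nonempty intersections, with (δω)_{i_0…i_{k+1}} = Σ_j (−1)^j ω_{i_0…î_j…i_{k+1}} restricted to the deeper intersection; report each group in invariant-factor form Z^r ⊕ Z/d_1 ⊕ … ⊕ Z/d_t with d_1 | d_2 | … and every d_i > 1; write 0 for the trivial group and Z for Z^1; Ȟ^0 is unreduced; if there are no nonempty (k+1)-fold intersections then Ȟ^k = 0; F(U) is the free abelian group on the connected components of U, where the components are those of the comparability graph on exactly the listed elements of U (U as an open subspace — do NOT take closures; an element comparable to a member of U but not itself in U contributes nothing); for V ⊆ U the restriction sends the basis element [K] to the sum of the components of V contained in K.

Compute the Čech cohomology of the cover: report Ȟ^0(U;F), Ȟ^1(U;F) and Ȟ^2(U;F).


intersection data:
  W12={p3} W13={p1} W14={p2} W15={p9} W23={p4,p8} W45={p6}
components per intersection:
  W1: {p1,p7} {p2} {p3} {p9}
  W2: {p3} {p4,p8}
  W3: {p1} {p4,p8}
  W4: {p2,p5} {p6}
  W5: {p6} {p9}
  W12: {p3}
  W13: {p1}
  W14: {p2}
  W15: {p9}
  W23: {p4,p8}
  W45: {p6}
C dims 12,6; δ0: rk 6, SNF 1^6
Ȟ^0 = (12 − 6) − 0 = 6, so Ȟ^0 ≅ Z^6
Ȟ^1 = (6 − 0) − 6 = 0, so Ȟ^1 ≅ 0
Ȟ^2 = (0 − 0) − 0 = 0, so Ȟ^2 ≅ 0

Ȟ^0(U;F) ≅ Z^6, Ȟ^1(U;F) ≅ 0 and Ȟ^2(U;F) ≅ 0


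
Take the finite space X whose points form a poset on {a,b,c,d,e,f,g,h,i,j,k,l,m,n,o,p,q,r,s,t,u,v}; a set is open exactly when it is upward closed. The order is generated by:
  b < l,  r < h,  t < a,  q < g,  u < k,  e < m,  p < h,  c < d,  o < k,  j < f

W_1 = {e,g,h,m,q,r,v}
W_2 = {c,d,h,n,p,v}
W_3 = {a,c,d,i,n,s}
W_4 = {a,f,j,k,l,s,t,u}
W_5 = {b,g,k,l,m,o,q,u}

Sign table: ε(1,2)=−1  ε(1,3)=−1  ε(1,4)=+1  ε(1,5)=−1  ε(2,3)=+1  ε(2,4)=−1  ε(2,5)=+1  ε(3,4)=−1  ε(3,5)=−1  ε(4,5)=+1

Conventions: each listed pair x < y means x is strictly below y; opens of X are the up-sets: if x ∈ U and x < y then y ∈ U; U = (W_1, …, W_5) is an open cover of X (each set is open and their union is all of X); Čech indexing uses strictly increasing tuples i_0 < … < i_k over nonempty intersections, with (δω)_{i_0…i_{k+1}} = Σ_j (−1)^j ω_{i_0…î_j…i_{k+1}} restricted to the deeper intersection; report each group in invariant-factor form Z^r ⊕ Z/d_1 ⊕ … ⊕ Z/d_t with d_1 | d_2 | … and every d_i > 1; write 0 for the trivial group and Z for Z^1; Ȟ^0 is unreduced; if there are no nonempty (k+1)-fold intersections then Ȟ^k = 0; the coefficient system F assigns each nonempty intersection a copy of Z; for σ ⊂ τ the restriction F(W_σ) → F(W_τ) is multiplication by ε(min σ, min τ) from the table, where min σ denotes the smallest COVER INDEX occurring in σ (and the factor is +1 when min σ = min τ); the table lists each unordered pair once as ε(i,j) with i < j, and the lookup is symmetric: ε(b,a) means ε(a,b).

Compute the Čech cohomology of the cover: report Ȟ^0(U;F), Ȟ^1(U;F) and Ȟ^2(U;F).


Ȟ^0(U;F) ≅ 0, Ȟ^1(U;F) ≅ Z/2 and Ȟ^2(U;F) ≅ 0

nerve of the cover:
  W12={h,v} W15={g,m,q} W23={c,d,n} W34={a,s} W45={k,l,u}
C dims 5,5; δ0: rk 5, SNF 1^4·2
Ȟ^0 = (5 − 5) − 0 = 0, so Ȟ^0 ≅ 0
Ȟ^1 = (5 − 0) − 5 = 0 plus torsion [2], so Ȟ^1 ≅ Z/2
Ȟ^2 = (0 − 0) − 0 = 0, so Ȟ^2 ≅ 0


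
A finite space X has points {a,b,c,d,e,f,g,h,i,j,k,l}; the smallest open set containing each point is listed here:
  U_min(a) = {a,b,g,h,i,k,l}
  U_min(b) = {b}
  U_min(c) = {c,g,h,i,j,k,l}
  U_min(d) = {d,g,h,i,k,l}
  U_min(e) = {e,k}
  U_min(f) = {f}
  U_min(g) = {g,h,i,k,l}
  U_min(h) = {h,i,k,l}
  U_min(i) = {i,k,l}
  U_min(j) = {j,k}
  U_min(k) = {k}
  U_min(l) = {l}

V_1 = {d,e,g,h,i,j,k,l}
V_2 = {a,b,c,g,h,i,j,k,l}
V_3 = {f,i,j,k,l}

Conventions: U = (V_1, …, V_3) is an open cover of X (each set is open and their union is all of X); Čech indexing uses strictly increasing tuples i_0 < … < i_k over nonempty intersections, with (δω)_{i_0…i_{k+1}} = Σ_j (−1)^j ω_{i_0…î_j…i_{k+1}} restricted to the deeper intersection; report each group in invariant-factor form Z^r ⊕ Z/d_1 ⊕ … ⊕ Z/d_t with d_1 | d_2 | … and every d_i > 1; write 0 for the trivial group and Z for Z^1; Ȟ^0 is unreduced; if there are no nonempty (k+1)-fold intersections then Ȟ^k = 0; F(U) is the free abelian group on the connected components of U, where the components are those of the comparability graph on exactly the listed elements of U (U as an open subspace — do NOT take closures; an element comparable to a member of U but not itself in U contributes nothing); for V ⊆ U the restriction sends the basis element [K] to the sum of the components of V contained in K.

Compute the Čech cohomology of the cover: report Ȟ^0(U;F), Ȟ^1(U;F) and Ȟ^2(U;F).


Ȟ^0 ≅ Z^2; Ȟ^1 ≅ 0; Ȟ^2 ≅ 0

nonempty overlaps:
  V12={g,h,i,j,k,l} V13={i,j,k,l} V23={i,j,k,l}
  V123={i,j,k,l}
components per intersection:
  V1: {d,e,g,h,i,j,k,l}
  V2: {a,b,c,g,h,i,j,k,l}
  V3: {f} {i,j,k,l}
  V12: {g,h,i,j,k,l}
  V13: {i,j,k,l}
  V23: {i,j,k,l}
  V123: {i,j,k,l}
C dims 4,3,1; δ0: rk 2, SNF 1^2; δ1: rk 1, SNF 1^1
degree 0: 4−2−0 = 2 → Ȟ^0 ≅ Z^2
degree 1: 3−1−2 = 0 → Ȟ^1 ≅ 0
degree 2: 1−0−1 = 0 → Ȟ^2 ≅ 0


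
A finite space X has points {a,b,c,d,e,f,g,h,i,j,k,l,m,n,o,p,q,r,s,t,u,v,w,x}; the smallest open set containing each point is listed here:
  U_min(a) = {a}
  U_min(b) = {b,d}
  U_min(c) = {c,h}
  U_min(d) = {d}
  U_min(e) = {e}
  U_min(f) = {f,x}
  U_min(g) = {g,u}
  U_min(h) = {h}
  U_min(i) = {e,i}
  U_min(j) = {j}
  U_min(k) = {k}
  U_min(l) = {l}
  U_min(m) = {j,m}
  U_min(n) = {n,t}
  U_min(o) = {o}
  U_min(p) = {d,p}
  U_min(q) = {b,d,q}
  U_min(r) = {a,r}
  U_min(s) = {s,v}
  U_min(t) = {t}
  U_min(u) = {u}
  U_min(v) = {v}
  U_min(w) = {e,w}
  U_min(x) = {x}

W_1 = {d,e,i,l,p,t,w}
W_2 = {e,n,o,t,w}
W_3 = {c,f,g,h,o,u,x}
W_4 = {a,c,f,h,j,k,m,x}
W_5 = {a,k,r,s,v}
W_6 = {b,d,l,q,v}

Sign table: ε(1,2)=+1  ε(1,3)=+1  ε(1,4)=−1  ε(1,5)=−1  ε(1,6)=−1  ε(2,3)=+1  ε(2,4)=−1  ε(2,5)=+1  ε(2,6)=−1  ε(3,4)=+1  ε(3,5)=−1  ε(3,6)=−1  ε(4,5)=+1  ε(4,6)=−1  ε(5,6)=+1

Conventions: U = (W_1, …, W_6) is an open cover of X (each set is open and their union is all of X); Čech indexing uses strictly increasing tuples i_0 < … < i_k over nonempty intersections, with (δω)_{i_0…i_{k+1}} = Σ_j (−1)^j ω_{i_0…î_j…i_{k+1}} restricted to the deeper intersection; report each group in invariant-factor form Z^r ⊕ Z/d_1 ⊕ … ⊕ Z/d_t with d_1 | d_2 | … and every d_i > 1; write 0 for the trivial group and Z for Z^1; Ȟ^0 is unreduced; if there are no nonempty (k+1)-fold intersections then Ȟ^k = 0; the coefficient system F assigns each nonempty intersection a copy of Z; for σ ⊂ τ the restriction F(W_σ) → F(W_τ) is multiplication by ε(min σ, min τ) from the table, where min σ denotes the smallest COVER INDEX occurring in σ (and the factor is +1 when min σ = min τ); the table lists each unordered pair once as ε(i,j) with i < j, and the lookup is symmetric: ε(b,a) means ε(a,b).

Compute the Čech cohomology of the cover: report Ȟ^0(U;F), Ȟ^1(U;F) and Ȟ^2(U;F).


Ȟ^0(U;F) ≅ 0, Ȟ^1(U;F) ≅ Z/2, Ȟ^2(U;F) ≅ 0

cover nerve:
  W12={e,t,w} W16={d,l} W23={o} W34={c,f,h,x} W45={a,k} W56={v}
C dims 6,6; δ0: rk 6, SNF 1^5·2
Ȟ^0: (6−6)−0=0 ⇒ 0
Ȟ^1: (6−0)−6=0 plus torsion [2] ⇒ Z/2
Ȟ^2: (0−0)−0=0 ⇒ 0


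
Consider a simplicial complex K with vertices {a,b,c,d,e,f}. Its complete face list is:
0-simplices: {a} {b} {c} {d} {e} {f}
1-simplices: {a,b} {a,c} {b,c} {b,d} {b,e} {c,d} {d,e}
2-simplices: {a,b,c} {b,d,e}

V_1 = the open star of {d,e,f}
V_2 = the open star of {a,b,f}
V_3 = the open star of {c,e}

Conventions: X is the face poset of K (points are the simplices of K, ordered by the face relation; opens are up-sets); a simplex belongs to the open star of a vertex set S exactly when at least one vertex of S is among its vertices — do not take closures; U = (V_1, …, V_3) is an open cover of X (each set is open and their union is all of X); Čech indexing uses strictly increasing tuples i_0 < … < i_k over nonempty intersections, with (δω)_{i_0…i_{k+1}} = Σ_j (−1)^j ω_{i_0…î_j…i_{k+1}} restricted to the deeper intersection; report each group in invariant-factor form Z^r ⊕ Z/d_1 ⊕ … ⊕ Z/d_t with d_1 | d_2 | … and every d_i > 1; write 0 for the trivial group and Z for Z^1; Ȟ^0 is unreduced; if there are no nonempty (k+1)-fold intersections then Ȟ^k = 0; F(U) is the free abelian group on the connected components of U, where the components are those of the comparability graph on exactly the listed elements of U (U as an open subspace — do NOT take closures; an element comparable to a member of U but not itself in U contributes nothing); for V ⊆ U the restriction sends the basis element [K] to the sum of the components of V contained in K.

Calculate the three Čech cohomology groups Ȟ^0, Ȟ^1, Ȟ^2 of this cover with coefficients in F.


Ȟ^0 ≅ Z^2; Ȟ^1 ≅ Z; Ȟ^2 ≅ 0

nerve simplices:
  V1={{d},{e},{f},{b,d},{b,e},{c,d},{d,e},{b,d,e}} V2={{a},{b},{f},{a,b},{a,c},{b,c},{b,d},{b,e},{a,b,c},{b,d,e}} V3={{c},{e},{a,c},{b,c},{b,e},{c,d},{d,e},{a,b,c},{b,d,e}}
  V12={{f},{b,d},{b,e},{b,d,e}} V13={{e},{b,e},{c,d},{d,e},{b,d,e}} V23={{a,c},{b,c},{b,e},{a,b,c},{b,d,e}}
  V123={{b,e},{b,d,e}}
components per intersection:
  V1: {{d},{e},{b,d},{b,e},{c,d},{d,e},{b,d,e}} {{f}}
  V2: {{a},{b},{a,b},{a,c},{b,c},{b,d},{b,e},{a,b,c},{b,d,e}} {{f}}
  V3: {{c},{a,c},{b,c},{c,d},{a,b,c}} {{e},{b,e},{d,e},{b,d,e}}
  V12: {{f}} {{b,d},{b,e},{b,d,e}}
  V13: {{e},{b,e},{d,e},{b,d,e}} {{c,d}}
  V23: {{a,c},{b,c},{a,b,c}} {{b,e},{b,d,e}}
  V123: {{b,e},{b,d,e}}
C dims 6,6,1; δ0: rk 4, SNF 1^4; δ1: rk 1, SNF 1^1
degree 0: 6−4−0 = 2 → Ȟ^0 ≅ Z^2
degree 1: 6−1−4 = 1 → Ȟ^1 ≅ Z
degree 2: 1−0−1 = 0 → Ȟ^2 ≅ 0


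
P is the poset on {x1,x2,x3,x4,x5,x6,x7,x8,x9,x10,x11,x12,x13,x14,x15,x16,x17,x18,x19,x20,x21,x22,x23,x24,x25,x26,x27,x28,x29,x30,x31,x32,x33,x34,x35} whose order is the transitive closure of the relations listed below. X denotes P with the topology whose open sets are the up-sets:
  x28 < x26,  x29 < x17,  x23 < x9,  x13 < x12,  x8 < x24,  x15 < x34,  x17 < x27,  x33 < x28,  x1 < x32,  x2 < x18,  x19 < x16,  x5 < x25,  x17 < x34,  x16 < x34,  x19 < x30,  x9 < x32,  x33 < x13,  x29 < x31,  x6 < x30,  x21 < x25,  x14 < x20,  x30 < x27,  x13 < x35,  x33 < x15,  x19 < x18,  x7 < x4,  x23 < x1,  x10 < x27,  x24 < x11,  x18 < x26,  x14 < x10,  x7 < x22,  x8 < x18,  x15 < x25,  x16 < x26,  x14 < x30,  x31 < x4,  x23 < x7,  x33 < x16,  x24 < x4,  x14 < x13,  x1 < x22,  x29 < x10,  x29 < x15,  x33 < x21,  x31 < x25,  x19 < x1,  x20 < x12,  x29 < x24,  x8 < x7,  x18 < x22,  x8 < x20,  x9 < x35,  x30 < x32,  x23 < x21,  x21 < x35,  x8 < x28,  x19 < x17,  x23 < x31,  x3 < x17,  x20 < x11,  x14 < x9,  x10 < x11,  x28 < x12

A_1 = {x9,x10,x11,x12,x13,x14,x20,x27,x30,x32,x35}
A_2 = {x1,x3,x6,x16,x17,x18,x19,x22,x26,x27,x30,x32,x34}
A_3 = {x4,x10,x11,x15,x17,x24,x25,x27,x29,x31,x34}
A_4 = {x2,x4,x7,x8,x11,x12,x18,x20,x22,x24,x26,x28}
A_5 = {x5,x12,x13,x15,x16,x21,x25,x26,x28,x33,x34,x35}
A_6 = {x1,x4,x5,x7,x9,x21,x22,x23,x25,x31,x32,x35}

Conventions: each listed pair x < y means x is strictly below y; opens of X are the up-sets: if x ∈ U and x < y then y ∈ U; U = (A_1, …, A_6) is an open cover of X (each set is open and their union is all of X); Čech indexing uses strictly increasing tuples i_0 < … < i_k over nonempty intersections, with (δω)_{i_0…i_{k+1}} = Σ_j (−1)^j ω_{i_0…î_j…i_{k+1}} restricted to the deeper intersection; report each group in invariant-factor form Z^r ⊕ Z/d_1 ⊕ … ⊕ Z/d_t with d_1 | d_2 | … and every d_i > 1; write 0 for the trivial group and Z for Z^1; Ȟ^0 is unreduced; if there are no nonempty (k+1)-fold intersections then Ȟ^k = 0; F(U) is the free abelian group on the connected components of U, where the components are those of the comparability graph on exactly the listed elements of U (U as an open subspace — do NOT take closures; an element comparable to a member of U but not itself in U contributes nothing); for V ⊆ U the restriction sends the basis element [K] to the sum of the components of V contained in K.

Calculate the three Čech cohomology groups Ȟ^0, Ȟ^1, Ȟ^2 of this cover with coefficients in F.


nerve simplices:
  A12={x27,x30,x32} A13={x10,x11,x27} A14={x11,x12,x20} A15={x12,x13,x35} A16={x9,x32,x35} A23={x17,x27,x34} A24={x18,x22,x26} A25={x16,x26,x34} A26={x1,x22,x32} A34={x4,x11,x24} A35={x15,x25,x34} A36={x4,x25,x31} A45={x12,x26,x28} A46={x4,x7,x22} A56={x5,x21,x25,x35}
  A123={x27} A126={x32} A134={x11} A145={x12} A156={x35} A235={x34} A245={x26} A246={x22} A346={x4} A356={x25}
components per intersection:
  A1: {x9,x10,x11,x12,x13,x14,x20,x27,x30,x32,x35}
  A2: {x1,x3,x6,x16,x17,x18,x19,x22,x26,x27,x30,x32,x34}
  A3: {x4,x10,x11,x15,x17,x24,x25,x27,x29,x31,x34}
  A4: {x2,x4,x7,x8,x11,x12,x18,x20,x22,x24,x26,x28}
  A5: {x5,x12,x13,x15,x16,x21,x25,x26,x28,x33,x34,x35}
  A6: {x1,x4,x5,x7,x9,x21,x22,x23,x25,x31,x32,x35}
  A12: {x27,x30,x32}
  A13: {x10,x11,x27}
  A14: {x11,x12,x20}
  A15: {x12,x13,x35}
  A16: {x9,x32,x35}
  A23: {x17,x27,x34}
  A24: {x18,x22,x26}
  A25: {x16,x26,x34}
  A26: {x1,x22,x32}
  A34: {x4,x11,x24}
  A35: {x15,x25,x34}
  A36: {x4,x25,x31}
  A45: {x12,x26,x28}
  A46: {x4,x7,x22}
  A56: {x5,x21,x25,x35}
  A123: {x27}
  A126: {x32}
  A134: {x11}
  A145: {x12}
  A156: {x35}
  A235: {x34}
  A245: {x26}
  A246: {x22}
  A346: {x4}
  A356: {x25}
C dims 6,15,10; δ0: rk 5, SNF 1^5; δ1: rk 10, SNF 1^9·2
degree 0: 6−5−0 = 1 → Ȟ^0 ≅ Z
degree 1: 15−10−5 = 0 → Ȟ^1 ≅ 0
degree 2: 10−0−10 = 0 plus torsion [2] → Ȟ^2 ≅ Z/2

Ȟ^0 = Z,  Ȟ^1 = 0,  Ȟ^2 = Z/2
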